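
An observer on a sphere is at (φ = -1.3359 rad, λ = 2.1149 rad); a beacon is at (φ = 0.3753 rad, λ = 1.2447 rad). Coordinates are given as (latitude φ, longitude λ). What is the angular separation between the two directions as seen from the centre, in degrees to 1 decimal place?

102.5°

Let φ₁ = -1.3359 rad, φ₂ = 0.3753 rad, and Δλ = -0.8702 rad.
Haversine: a = sin²(Δφ/2) + cos φ₁ cos φ₂ sin²(Δλ/2) = 0.5700 + (0.2327)(0.9304)(0.1777) = 0.60844.
Central angle c = 2·arcsin(√a) = 1.78942 rad.
So the angular separation is 102.5°.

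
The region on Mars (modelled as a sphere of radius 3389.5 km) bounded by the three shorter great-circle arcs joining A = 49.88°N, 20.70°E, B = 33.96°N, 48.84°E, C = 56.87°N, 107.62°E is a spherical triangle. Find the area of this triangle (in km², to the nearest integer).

Side lengths (central angles): a = 0.7915, b = 0.8509, c = 0.4545 rad; semiperimeter s = 1.0485.
By l'Huilier's theorem, tan(E/4) = √[tan(s/2) tan((s−a)/2) tan((s−b)/2) tan((s−c)/2)], giving spherical excess E = 0.1902 rad.
Area = E·R² = 0.1902 × (3389.5)² ≈ 2185682 km².

2185682 km²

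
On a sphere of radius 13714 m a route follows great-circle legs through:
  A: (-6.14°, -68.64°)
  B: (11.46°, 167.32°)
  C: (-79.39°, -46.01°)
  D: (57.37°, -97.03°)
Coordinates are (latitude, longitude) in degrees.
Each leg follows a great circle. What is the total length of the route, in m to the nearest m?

Leg A→B: central angle 2.1733 rad, distance 29804.8 m.
Leg B→C: central angle 1.9242 rad, distance 26388.0 m.
Leg C→D: central angle 2.4423 rad, distance 33494.2 m.
Total: 29804.8 + 26388.0 + 33494.2 ≈ 89687 m.

89687 m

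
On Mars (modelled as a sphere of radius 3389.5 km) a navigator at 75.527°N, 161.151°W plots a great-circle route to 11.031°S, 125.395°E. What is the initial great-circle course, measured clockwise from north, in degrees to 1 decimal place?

Δλ = -73.454° = -1.2820 rad.
y = sin Δλ · cos φ₂ = (-0.9586)(0.9815) = -0.9409
x = cos φ₁ sin φ₂ − sin φ₁ cos φ₂ cos Δλ = (0.2499)(-0.1913) − (0.9683)(0.9815)(0.2848) = -0.3185
θ = atan2(y, x) = -108.70°; adding 360° gives 251.3°.

251.3°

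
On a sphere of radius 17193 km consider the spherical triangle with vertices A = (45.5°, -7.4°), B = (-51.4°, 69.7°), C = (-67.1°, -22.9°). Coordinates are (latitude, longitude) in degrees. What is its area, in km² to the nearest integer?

372124550 km²

Side lengths (central angles): a = 0.7828, b = 1.9760, c = 2.0486 rad; semiperimeter s = 2.4037.
By l'Huilier's theorem, tan(E/4) = √[tan(s/2) tan((s−a)/2) tan((s−b)/2) tan((s−c)/2)], giving spherical excess E = 1.2589 rad.
Area = E·R² = 1.2589 × (17193)² ≈ 372124550 km².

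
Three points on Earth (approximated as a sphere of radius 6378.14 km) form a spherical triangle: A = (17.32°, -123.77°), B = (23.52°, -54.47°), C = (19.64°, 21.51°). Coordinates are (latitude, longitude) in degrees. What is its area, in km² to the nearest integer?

Side lengths (central angles): a = 1.2203, b = 2.2639, c = 1.1283 rad; semiperimeter s = 2.3063.
By l'Huilier's theorem, tan(E/4) = √[tan(s/2) tan((s−a)/2) tan((s−b)/2) tan((s−c)/2)], giving spherical excess E = 0.5512 rad.
Area = E·R² = 0.5512 × (6378.14)² ≈ 22422726 km².

22422726 km²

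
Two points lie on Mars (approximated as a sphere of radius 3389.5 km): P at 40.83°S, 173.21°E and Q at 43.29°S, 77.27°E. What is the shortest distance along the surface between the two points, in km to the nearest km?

3961 km

With latitudes φ₁ = -40.830°, φ₂ = -43.290° and longitude difference Δλ = -95.940°:
cos c = sin φ₁ sin φ₂ + cos φ₁ cos φ₂ cos Δλ = (-0.6538)(-0.6857) + (0.7567)(0.7279)(-0.1035) = 0.39132,
so c = arccos(0.39132) = 1.16873 rad.
Distance = R·c = 3389.5 × 1.1687 ≈ 3961 km.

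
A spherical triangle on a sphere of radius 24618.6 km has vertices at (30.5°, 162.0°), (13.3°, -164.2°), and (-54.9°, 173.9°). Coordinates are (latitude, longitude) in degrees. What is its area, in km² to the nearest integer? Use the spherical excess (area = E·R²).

274980891 km²

Side lengths (central angles): a = 1.2334, b = 1.5012, c = 0.6206 rad; semiperimeter s = 1.6776.
By l'Huilier's theorem, tan(E/4) = √[tan(s/2) tan((s−a)/2) tan((s−b)/2) tan((s−c)/2)], giving spherical excess E = 0.4537 rad.
Area = E·R² = 0.4537 × (24618.6)² ≈ 274980891 km².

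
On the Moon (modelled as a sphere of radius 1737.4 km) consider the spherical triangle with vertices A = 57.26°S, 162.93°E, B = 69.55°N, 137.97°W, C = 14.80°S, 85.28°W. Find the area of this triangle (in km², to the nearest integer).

7141742 km²

Side lengths (central angles): a = 1.6054, b = 1.5500, c = 2.3338 rad; semiperimeter s = 2.7446.
By l'Huilier's theorem, tan(E/4) = √[tan(s/2) tan((s−a)/2) tan((s−b)/2) tan((s−c)/2)], giving spherical excess E = 2.3659 rad.
Area = E·R² = 2.3659 × (1737.4)² ≈ 7141742 km².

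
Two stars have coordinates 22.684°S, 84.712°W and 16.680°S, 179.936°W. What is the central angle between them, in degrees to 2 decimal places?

Let φ₁ = -0.3959 rad, φ₂ = -0.2911 rad, and Δλ = -1.6620 rad.
Haversine: a = sin²(Δφ/2) + cos φ₁ cos φ₂ sin²(Δλ/2) = 0.0027 + (0.9226)(0.9579)(0.5455) = 0.48489.
Central angle c = 2·arcsin(√a) = 1.54057 rad.
So the angular separation is 88.27°.

88.27°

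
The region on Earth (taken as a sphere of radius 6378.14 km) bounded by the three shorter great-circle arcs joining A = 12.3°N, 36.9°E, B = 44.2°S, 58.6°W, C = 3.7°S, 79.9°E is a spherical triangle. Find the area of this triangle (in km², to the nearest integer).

44798858 km²

Side lengths (central angles): a = 2.0838, b = 0.7963, c = 1.7882 rad; semiperimeter s = 2.3342.
By l'Huilier's theorem, tan(E/4) = √[tan(s/2) tan((s−a)/2) tan((s−b)/2) tan((s−c)/2)], giving spherical excess E = 1.1012 rad.
Area = E·R² = 1.1012 × (6378.14)² ≈ 44798858 km².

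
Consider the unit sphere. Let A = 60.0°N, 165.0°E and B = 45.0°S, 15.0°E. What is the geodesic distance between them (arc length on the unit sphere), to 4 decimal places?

With latitudes φ₁ = 60.000°, φ₂ = -45.000° and longitude difference Δλ = -150.000°:
Haversine: a = sin²(Δφ/2) + cos φ₁ cos φ₂ sin²(Δλ/2) = 0.6294 + (0.5000)(0.7071)(0.9330) = 0.95928.
Central angle c = 2·arcsin(√a) = 2.73521 rad.
On the unit sphere the arc length equals the central angle: 2.7352.

2.7352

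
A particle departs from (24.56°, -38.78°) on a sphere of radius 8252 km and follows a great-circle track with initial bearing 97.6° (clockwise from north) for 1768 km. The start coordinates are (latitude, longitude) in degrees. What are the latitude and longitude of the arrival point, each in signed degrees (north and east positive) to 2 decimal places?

22.37°, -25.61°

Angular distance δ = d/R = 1768/8252 = 0.21425 rad; initial bearing θ = 1.7034 rad.
sin φ₂ = sin φ₁ cos δ + cos φ₁ sin δ cos θ = (0.4156)(0.9771) + (0.9095)(0.2126)(-0.1323) = 0.3806, so φ₂ = 22.37°.
Δλ = atan2(sin θ sin δ cos φ₁, cos δ − sin φ₁ sin φ₂) = atan2(0.1917, 0.8190) = 13.173°.
λ₂ = -38.780° + 13.173° = -25.61°.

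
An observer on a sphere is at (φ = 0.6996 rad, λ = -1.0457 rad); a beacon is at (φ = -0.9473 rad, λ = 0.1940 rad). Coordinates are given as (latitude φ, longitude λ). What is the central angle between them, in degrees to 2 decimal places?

112.18°

Let φ₁ = 0.6996 rad, φ₂ = -0.9473 rad, and Δλ = 1.2397 rad.
Haversine: a = sin²(Δφ/2) + cos φ₁ cos φ₂ sin²(Δλ/2) = 0.5380 + (0.7651)(0.5839)(0.3375) = 0.68877.
Central angle c = 2·arcsin(√a) = 1.95793 rad.
So the angular separation is 112.18°.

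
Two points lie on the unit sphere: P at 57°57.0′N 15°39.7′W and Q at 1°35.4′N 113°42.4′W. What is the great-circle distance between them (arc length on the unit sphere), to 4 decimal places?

1.6215

With latitudes φ₁ = 57.950°, φ₂ = 1.590° and longitude difference Δλ = -98.045°:
Haversine: a = sin²(Δφ/2) + cos φ₁ cos φ₂ sin²(Δλ/2) = 0.2230 + (0.5307)(0.9996)(0.5700) = 0.52536.
Central angle c = 2·arcsin(√a) = 1.62154 rad.
On the unit sphere the arc length equals the central angle: 1.6215.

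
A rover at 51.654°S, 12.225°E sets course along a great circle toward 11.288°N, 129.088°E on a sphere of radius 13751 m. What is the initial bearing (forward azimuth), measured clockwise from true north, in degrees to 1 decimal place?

With φ₁ = -0.9015, φ₂ = 0.1970, Δλ = 2.0396 rad, the forward-azimuth formula gives
θ = atan2( sin Δλ cos φ₂ , cos φ₁ sin φ₂ − sin φ₁ cos φ₂ cos Δλ ) = atan2(0.8748, -0.2261) = 104.49°.
So the initial bearing is 104.5°.

104.5°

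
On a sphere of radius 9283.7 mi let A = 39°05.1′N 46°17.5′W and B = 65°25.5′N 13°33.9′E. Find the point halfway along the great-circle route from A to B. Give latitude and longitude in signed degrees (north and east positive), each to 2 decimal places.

55.75°, -26.23°

The central angle between A and B is δ = 0.7444 rad.
With f = 0.5, the slerp weights are sin((1−f)δ)/sin δ = 0.5368 and sin(fδ)/sin δ = 0.5368.
Weighted sum of the unit vectors: (0.5368)·(0.5364,-0.5611,0.6305) + (0.5368)·(0.4043,0.0975,0.9094) = (0.5049, -0.2488, 0.8265).
Converting back: φ = atan2(z, √(x²+y²)) = 55.75°, λ = atan2(y, x) = -26.23°.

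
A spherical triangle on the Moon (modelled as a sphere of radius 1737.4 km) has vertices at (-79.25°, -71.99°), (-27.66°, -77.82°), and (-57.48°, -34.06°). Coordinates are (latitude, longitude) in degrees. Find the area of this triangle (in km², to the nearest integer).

Side lengths (central angles): a = 0.7446, b = 0.4335, c = 0.9015 rad; semiperimeter s = 1.0398.
By l'Huilier's theorem, tan(E/4) = √[tan(s/2) tan((s−a)/2) tan((s−b)/2) tan((s−c)/2)], giving spherical excess E = 0.1717 rad.
Area = E·R² = 0.1717 × (1737.4)² ≈ 518182 km².

518182 km²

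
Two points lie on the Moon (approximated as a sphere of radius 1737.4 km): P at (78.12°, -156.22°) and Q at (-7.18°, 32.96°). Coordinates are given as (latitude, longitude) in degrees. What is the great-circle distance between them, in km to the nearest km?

3302 km

With latitudes φ₁ = 78.120°, φ₂ = -7.180° and longitude difference Δλ = -170.820°:
Haversine: a = sin²(Δφ/2) + cos φ₁ cos φ₂ sin²(Δλ/2) = 0.4590 + (0.2059)(0.9922)(0.9936) = 0.66197.
Central angle c = 2·arcsin(√a) = 1.90069 rad.
Distance = R·c = 1737.4 × 1.9007 ≈ 3302 km.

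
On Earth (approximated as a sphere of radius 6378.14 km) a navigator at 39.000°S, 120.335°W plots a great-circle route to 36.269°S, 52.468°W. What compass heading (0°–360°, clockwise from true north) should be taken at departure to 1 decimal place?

Δλ = 67.867° = 1.1845 rad.
y = sin Δλ · cos φ₂ = (0.9263)(0.8062) = 0.7468
x = cos φ₁ sin φ₂ − sin φ₁ cos φ₂ cos Δλ = (0.7771)(-0.5916) − (-0.6293)(0.8062)(0.3768) = -0.2686
θ = atan2(y, x) = 109.78°, so the bearing is 109.8°.

109.8°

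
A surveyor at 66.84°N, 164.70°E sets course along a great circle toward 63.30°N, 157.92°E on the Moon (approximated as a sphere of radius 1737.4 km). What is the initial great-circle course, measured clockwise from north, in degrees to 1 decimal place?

222.0°

Δλ = -6.780° = -0.1183 rad.
y = sin Δλ · cos φ₂ = (-0.1181)(0.4493) = -0.0530
x = cos φ₁ sin φ₂ − sin φ₁ cos φ₂ cos Δλ = (0.3933)(0.8934) − (0.9194)(0.4493)(0.9930) = -0.0589
θ = atan2(y, x) = -137.97°; adding 360° gives 222.0°.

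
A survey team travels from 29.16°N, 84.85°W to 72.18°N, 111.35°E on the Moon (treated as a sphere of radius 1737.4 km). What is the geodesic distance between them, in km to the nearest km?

Let φ₁ = 0.5089 rad, φ₂ = 1.2598 rad, and Δλ = -2.8588 rad.
Haversine: a = sin²(Δφ/2) + cos φ₁ cos φ₂ sin²(Δλ/2) = 0.1344 + (0.8733)(0.3060)(0.9801) = 0.39638.
Central angle c = 2·arcsin(√a) = 1.36204 rad.
Distance = R·c = 1737.4 × 1.3620 ≈ 2366 km.

2366 km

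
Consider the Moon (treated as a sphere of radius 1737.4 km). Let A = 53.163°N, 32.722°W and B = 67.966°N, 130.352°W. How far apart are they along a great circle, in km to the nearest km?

In radians: φ₁ = 0.9279, φ₂ = 1.1862, Δλ = -97.630° = -1.7040 rad.
cos c = sin φ₁ sin φ₂ + cos φ₁ cos φ₂ cos Δλ = (0.8003)(0.9270) + (0.5995)(0.3752)(-0.1328) = 0.71202,
so c = arccos(0.71202) = 0.77842 rad.
Distance = R·c = 1737.4 × 0.7784 ≈ 1352 km.

1352 km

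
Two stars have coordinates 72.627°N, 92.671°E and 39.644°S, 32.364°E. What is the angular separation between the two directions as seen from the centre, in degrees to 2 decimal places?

In radians: φ₁ = 1.2676, φ₂ = -0.6919, Δλ = -60.307° = -1.0526 rad.
Haversine: a = sin²(Δφ/2) + cos φ₁ cos φ₂ sin²(Δλ/2) = 0.6895 + (0.2986)(0.7700)(0.2523) = 0.74751.
Central angle c = 2·arcsin(√a) = 2.08865 rad.
So the angular separation is 119.67°.

119.67°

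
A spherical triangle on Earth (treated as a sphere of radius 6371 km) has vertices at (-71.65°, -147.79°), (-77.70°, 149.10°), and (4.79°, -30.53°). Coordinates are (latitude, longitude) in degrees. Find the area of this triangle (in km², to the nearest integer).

Side lengths (central angles): a = 1.8691, b = 1.7956, c = 0.2919 rad; semiperimeter s = 1.9783.
By l'Huilier's theorem, tan(E/4) = √[tan(s/2) tan((s−a)/2) tan((s−b)/2) tan((s−c)/2)], giving spherical excess E = 0.3688 rad.
Area = E·R² = 0.3688 × (6371)² ≈ 14971246 km².

14971246 km²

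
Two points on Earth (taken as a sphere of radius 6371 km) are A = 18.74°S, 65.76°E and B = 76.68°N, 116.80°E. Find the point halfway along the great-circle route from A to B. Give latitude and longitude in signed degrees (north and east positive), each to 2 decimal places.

30.50°, 75.08°

Central angle δ = 1.7472 rad. Interpolating on the sphere with fraction f = 0.5:
P = [sin((1−f)δ)·A + sin(fδ)·B] / sin δ = 0.7787·A + 0.7787·B in Cartesian coordinates,
giving P = (0.2219, 0.8325, 0.5076), i.e. latitude 30.50°, longitude 75.08°.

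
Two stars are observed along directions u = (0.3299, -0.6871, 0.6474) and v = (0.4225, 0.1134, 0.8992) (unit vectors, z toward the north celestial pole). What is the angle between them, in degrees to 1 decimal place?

49.9°

u·v = 0.6436; |u| = 1.0000, |v| = 1.0000.
cos θ = (u·v)/(|u||v|) = 0.6436, so θ = 49.9°.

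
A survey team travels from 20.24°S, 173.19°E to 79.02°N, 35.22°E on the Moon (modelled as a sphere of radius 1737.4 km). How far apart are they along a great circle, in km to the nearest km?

In radians: φ₁ = -0.3533, φ₂ = 1.3792, Δλ = -137.970° = -2.4080 rad.
cos c = sin φ₁ sin φ₂ + cos φ₁ cos φ₂ cos Δλ = (-0.3460)(0.9817) + (0.9383)(0.1905)(-0.7428) = -0.47236,
so c = arccos(-0.47236) = 2.06276 rad.
Distance = R·c = 1737.4 × 2.0628 ≈ 3584 km.

3584 km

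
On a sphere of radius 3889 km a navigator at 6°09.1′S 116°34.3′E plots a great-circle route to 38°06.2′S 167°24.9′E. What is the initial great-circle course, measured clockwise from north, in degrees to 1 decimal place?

Δλ = 50.843° = 0.8874 rad.
y = sin Δλ · cos φ₂ = (0.7754)(0.7869) = 0.6102
x = cos φ₁ sin φ₂ − sin φ₁ cos φ₂ cos Δλ = (0.9942)(-0.6171) − (-0.1072)(0.7869)(0.6314) = -0.5603
θ = atan2(y, x) = 132.56°, so the bearing is 132.6°.

132.6°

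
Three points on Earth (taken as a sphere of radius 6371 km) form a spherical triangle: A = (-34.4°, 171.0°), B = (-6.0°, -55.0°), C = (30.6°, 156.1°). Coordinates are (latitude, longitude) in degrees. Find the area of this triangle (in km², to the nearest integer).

112179906 km²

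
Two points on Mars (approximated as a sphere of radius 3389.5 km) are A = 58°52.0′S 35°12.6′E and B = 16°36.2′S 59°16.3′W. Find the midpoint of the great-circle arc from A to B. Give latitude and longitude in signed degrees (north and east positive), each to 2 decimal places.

Central angle δ = 1.3634 rad. Interpolating on the sphere with fraction f = 0.5:
P = [sin((1−f)δ)·A + sin(fδ)·B] / sin δ = 0.6439·A + 0.6439·B in Cartesian coordinates,
giving P = (0.5873, -0.3385, -0.7352), i.e. latitude -47.32°, longitude -29.96°.

-47.32°, -29.96°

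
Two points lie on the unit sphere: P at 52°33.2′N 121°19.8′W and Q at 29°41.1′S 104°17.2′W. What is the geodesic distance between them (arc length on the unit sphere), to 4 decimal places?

Let φ₁ = 0.9172 rad, φ₂ = -0.5181 rad, and Δλ = 0.2975 rad.
cos c = sin φ₁ sin φ₂ + cos φ₁ cos φ₂ cos Δλ = (0.7939)(-0.4952) + (0.6080)(0.8688)(0.9561) = 0.11185,
so c = arccos(0.11185) = 1.45871 rad.
On the unit sphere the arc length equals the central angle: 1.4587.

1.4587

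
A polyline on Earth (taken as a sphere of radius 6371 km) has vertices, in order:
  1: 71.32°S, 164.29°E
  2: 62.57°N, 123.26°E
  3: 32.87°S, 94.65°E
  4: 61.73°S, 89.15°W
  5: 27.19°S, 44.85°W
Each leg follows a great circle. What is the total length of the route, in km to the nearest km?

40655 km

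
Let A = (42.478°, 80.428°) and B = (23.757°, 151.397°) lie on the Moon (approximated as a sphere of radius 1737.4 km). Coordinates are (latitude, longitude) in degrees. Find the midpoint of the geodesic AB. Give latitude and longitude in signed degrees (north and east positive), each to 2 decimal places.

Central angle δ = 1.0562 rad. Interpolating on the sphere with fraction f = 0.5:
P = [sin((1−f)δ)·A + sin(fδ)·B] / sin δ = 0.5789·A + 0.5789·B in Cartesian coordinates,
giving P = (-0.3942, 0.6746, 0.6241), i.e. latitude 38.62°, longitude 120.30°.

38.62°, 120.30°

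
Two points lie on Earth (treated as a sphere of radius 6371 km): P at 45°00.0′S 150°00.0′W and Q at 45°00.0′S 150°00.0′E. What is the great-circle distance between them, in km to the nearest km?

4605 km

In radians: φ₁ = -0.7854, φ₂ = -0.7854, Δλ = -60.000° = -1.0472 rad.
cos c = sin φ₁ sin φ₂ + cos φ₁ cos φ₂ cos Δλ = (-0.7071)(-0.7071) + (0.7071)(0.7071)(0.5000) = 0.75000,
so c = arccos(0.75000) = 0.72273 rad.
Distance = R·c = 6371 × 0.7227 ≈ 4605 km.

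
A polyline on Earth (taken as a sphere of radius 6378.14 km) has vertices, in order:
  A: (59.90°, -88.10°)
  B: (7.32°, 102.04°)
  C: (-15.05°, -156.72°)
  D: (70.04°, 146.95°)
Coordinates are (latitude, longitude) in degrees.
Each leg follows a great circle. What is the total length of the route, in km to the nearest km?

34343 km

Leg A→B: central angle 1.9600 rad, distance 12501.0 km.
Leg B→C: central angle 1.7924 rad, distance 11432.1 km.
Leg C→D: central angle 1.6321 rad, distance 10410.0 km.
Total: 12501.0 + 11432.1 + 10410.0 ≈ 34343 km.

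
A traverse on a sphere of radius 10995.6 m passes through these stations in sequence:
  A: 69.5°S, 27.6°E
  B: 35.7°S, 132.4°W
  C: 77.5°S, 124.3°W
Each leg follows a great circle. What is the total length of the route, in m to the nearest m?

Leg A→B: central angle 1.2877 rad, distance 14158.9 m.
Leg B→C: central angle 0.7322 rad, distance 8050.7 m.
Total: 14158.9 + 8050.7 ≈ 22210 m.

22210 m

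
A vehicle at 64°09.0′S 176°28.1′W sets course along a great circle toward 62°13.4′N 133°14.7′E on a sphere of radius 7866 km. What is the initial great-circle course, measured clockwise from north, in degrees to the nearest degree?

With φ₁ = -1.1196, φ₂ = 1.0860, Δλ = -0.8777 rad, the forward-azimuth formula gives
θ = atan2( sin Δλ cos φ₂ , cos φ₁ sin φ₂ − sin φ₁ cos φ₂ cos Δλ ) = atan2(-0.3585, 0.6537) = -28.74°.
Adding 360° brings this into [0°, 360°): 331°.

331°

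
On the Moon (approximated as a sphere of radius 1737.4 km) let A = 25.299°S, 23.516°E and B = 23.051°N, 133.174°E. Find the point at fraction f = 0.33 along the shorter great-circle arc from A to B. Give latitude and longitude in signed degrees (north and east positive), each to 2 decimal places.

-11.26°, 61.43°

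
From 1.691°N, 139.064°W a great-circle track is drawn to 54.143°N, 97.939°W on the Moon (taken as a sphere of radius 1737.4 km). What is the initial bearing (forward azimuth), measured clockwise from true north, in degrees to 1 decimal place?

Δλ = 41.125° = 0.7178 rad.
y = sin Δλ · cos φ₂ = (0.6577)(0.5858) = 0.3853
x = cos φ₁ sin φ₂ − sin φ₁ cos φ₂ cos Δλ = (0.9996)(0.8105) − (0.0295)(0.5858)(0.7533) = 0.7971
θ = atan2(y, x) = 25.80°, so the bearing is 25.8°.

25.8°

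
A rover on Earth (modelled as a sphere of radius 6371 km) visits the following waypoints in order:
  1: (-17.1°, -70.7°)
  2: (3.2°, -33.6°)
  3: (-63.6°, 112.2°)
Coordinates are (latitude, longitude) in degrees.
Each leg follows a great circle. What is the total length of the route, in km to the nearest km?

Leg 1→2: central angle 0.7307 rad, distance 4655.1 km.
Leg 2→3: central angle 2.0011 rad, distance 12749.2 km.
Total: 4655.1 + 12749.2 ≈ 17404 km.

17404 km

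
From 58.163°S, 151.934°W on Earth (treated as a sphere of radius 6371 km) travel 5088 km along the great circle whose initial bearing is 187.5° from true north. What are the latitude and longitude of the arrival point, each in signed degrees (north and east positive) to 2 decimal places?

Angular distance δ = d/R = 5088/6371 = 0.79862 rad; initial bearing θ = 3.2725 rad.
sin φ₂ = sin φ₁ cos δ + cos φ₁ sin δ cos θ = (-0.8496)(0.6977) + (0.5275)(0.7164)(-0.9914) = -0.9674, so φ₂ = -75.33°.
Δλ = atan2(sin θ sin δ cos φ₁, cos δ − sin φ₁ sin φ₂) = atan2(-0.0493, -0.1242) = -158.333°.
λ₂ = -151.934° − 158.333° = -310.27° → 49.73° after wrapping to (−180°, 180°].

-75.33°, 49.73°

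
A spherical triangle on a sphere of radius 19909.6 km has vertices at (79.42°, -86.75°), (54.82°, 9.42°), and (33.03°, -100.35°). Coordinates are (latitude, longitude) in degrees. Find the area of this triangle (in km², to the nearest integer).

102817251 km²

Side lengths (central angles): a = 1.2848, b = 0.8156, c = 0.6566 rad; semiperimeter s = 1.3785.
By l'Huilier's theorem, tan(E/4) = √[tan(s/2) tan((s−a)/2) tan((s−b)/2) tan((s−c)/2)], giving spherical excess E = 0.2594 rad.
Area = E·R² = 0.2594 × (19909.6)² ≈ 102817251 km².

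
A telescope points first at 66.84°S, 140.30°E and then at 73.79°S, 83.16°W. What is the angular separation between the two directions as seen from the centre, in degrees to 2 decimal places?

36.57°

Let φ₁ = -1.1666 rad, φ₂ = -1.2879 rad, and Δλ = 2.3831 rad.
Haversine: a = sin²(Δφ/2) + cos φ₁ cos φ₂ sin²(Δλ/2) = 0.0037 + (0.3933)(0.2792)(0.8629) = 0.09842.
Central angle c = 2·arcsin(√a) = 0.63821 rad.
So the angular separation is 36.57°.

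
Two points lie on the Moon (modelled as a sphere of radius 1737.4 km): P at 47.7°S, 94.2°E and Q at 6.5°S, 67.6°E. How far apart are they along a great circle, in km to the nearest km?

Let φ₁ = -0.8325 rad, φ₂ = -0.1134 rad, and Δλ = -0.4643 rad.
cos c = sin φ₁ sin φ₂ + cos φ₁ cos φ₂ cos Δλ = (-0.7396)(-0.1132) + (0.6730)(0.9936)(0.8942) = 0.68164,
so c = arccos(0.68164) = 0.82080 rad.
Distance = R·c = 1737.4 × 0.8208 ≈ 1426 km.

1426 km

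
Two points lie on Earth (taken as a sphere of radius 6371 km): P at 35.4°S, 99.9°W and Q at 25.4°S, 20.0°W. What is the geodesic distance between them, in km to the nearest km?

7541 km

Let φ₁ = -0.6178 rad, φ₂ = -0.4433 rad, and Δλ = 1.3945 rad.
cos c = sin φ₁ sin φ₂ + cos φ₁ cos φ₂ cos Δλ = (-0.5793)(-0.4289) + (0.8151)(0.9033)(0.1754) = 0.37760,
so c = arccos(0.37760) = 1.18359 rad.
Distance = R·c = 6371 × 1.1836 ≈ 7541 km.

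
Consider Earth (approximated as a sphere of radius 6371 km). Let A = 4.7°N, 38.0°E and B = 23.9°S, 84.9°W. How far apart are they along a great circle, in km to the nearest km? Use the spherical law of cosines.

Let φ₁ = 0.0820 rad, φ₂ = -0.4171 rad, and Δλ = -2.1450 rad.
cos c = sin φ₁ sin φ₂ + cos φ₁ cos φ₂ cos Δλ = (0.0819)(-0.4051) + (0.9966)(0.9143)(-0.5432) = -0.52813,
so c = arccos(-0.52813) = 2.12719 rad.
Distance = R·c = 6371 × 2.1272 ≈ 13552 km.

13552 km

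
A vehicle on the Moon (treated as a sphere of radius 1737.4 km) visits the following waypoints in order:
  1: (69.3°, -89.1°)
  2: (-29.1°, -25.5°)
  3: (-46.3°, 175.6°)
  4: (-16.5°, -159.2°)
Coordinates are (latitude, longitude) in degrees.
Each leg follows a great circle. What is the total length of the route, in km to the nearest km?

Leg 1→2: central angle 1.8940 rad, distance 3290.6 km.
Leg 2→3: central angle 1.7840 rad, distance 3099.5 km.
Leg 3→4: central angle 0.6356 rad, distance 1104.3 km.
Total: 3290.6 + 3099.5 + 1104.3 ≈ 7494 km.

7494 km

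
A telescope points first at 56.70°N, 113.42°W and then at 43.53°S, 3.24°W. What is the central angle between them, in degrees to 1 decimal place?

With latitudes φ₁ = 56.700°, φ₂ = -43.530° and longitude difference Δλ = 110.180°:
Haversine: a = sin²(Δφ/2) + cos φ₁ cos φ₂ sin²(Δλ/2) = 0.5888 + (0.5490)(0.7250)(0.6725) = 0.85648.
Central angle c = 2·arcsin(√a) = 2.36451 rad.
So the angular separation is 135.5°.

135.5°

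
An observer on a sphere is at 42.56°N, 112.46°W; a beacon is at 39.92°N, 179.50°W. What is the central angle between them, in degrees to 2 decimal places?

In radians: φ₁ = 0.7428, φ₂ = 0.6967, Δλ = -67.040° = -1.1701 rad.
cos c = sin φ₁ sin φ₂ + cos φ₁ cos φ₂ cos Δλ = (0.6764)(0.6417) + (0.7366)(0.7669)(0.3901) = 0.65440,
so c = arccos(0.65440) = 0.85741 rad.
So the angular separation is 49.13°.

49.13°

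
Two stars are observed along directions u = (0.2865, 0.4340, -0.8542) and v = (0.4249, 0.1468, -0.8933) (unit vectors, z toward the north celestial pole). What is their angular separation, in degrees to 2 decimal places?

u·v = 0.9485; |u| = 1.0000, |v| = 1.0000.
cos θ = (u·v)/(|u||v|) = 0.9484, so θ = 18.48°.

18.48°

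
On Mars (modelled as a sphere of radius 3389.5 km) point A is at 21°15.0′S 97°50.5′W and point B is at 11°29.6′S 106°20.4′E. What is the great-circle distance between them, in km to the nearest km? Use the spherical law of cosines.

8255 km

In radians: φ₁ = -0.3709, φ₂ = -0.2006, Δλ = -155.818° = -2.7195 rad.
cos c = sin φ₁ sin φ₂ + cos φ₁ cos φ₂ cos Δλ = (-0.3624)(-0.1993) + (0.9320)(0.9799)(-0.9123) = -0.76096,
so c = arccos(-0.76096) = 2.43559 rad.
Distance = R·c = 3389.5 × 2.4356 ≈ 8255 km.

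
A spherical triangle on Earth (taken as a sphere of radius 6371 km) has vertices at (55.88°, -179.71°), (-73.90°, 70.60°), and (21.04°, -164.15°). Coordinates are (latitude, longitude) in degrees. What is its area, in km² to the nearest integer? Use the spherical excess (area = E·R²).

41447127 km²

Side lengths (central angles): a = 2.0878, b = 0.6409, c = 2.5826 rad; semiperimeter s = 2.6557.
By l'Huilier's theorem, tan(E/4) = √[tan(s/2) tan((s−a)/2) tan((s−b)/2) tan((s−c)/2)], giving spherical excess E = 1.0211 rad.
Area = E·R² = 1.0211 × (6371)² ≈ 41447127 km².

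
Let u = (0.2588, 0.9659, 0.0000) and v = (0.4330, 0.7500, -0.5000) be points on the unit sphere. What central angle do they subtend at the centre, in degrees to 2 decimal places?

33.23°

u·v = 0.8365; |u| = 1.0000, |v| = 1.0000.
cos θ = (u·v)/(|u||v|) = 0.8365, so θ = 33.23°.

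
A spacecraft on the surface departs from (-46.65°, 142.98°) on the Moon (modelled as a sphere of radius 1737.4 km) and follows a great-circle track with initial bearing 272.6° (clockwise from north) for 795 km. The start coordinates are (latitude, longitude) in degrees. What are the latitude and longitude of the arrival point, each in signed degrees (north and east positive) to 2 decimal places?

Angular distance δ = d/R = 795/1737.4 = 0.45758 rad; initial bearing θ = 4.7578 rad.
sin φ₂ = sin φ₁ cos δ + cos φ₁ sin δ cos θ = (-0.7272)(0.8971) + (0.6865)(0.4418)(0.0454) = -0.6386, so φ₂ = -39.69°.
Δλ = atan2(sin θ sin δ cos φ₁, cos δ − sin φ₁ sin φ₂) = atan2(-0.3029, 0.4327) = -34.994°.
λ₂ = 142.980° − 34.994° = 107.99°.

-39.69°, 107.99°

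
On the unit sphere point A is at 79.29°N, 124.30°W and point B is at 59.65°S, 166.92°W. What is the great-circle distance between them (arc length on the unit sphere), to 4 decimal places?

2.4636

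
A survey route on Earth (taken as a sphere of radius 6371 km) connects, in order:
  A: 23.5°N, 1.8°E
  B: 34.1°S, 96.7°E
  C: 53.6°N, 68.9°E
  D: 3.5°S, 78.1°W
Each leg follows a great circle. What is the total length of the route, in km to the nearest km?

35671 km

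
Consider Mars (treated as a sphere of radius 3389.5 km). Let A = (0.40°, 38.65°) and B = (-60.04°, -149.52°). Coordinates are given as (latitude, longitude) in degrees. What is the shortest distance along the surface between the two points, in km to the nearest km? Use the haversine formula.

7100 km

With latitudes φ₁ = 0.400°, φ₂ = -60.040° and longitude difference Δλ = 171.830°:
Haversine: a = sin²(Δφ/2) + cos φ₁ cos φ₂ sin²(Δλ/2) = 0.2533 + (1.0000)(0.4994)(0.9949) = 0.75018.
Central angle c = 2·arcsin(√a) = 2.09481 rad.
Distance = R·c = 3389.5 × 2.0948 ≈ 7100 km.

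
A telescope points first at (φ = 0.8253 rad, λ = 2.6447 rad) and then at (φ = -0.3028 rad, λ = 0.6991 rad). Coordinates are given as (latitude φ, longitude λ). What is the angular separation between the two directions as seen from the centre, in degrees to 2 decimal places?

Let φ₁ = 0.8253 rad, φ₂ = -0.3028 rad, and Δλ = -1.9456 rad.
Haversine: a = sin²(Δφ/2) + cos φ₁ cos φ₂ sin²(Δλ/2) = 0.2858 + (0.6783)(0.9545)(0.6830) = 0.72807.
Central angle c = 2·arcsin(√a) = 2.04444 rad.
So the angular separation is 117.14°.

117.14°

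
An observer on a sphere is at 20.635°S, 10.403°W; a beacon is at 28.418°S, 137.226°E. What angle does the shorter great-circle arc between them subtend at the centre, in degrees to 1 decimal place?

With latitudes φ₁ = -20.635°, φ₂ = -28.418° and longitude difference Δλ = 147.629°:
Haversine: a = sin²(Δφ/2) + cos φ₁ cos φ₂ sin²(Δλ/2) = 0.0046 + (0.9358)(0.8795)(0.9223) = 0.76373.
Central angle c = 2·arcsin(√a) = 2.12640 rad.
So the angular separation is 121.8°.

121.8°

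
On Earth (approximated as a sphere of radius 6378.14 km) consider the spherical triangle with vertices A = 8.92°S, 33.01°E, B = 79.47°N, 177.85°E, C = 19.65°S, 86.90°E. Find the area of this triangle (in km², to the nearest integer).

53530864 km²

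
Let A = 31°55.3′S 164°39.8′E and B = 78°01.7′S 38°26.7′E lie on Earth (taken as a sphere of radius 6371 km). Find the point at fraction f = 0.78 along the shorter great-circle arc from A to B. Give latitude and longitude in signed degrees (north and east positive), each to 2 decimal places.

Central angle δ = 1.1448 rad. Interpolating on the sphere with fraction f = 0.78:
P = [sin((1−f)δ)·A + sin(fδ)·B] / sin δ = 0.2737·A + 0.8554·B in Cartesian coordinates,
giving P = (-0.0850, 0.1718, -0.9815), i.e. latitude -78.95°, longitude 116.34°.

-78.95°, 116.34°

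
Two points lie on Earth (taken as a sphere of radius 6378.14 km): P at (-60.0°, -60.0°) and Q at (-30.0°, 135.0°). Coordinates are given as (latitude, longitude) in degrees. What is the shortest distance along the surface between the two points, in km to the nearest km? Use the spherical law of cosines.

9925 km

In radians: φ₁ = -1.0472, φ₂ = -0.5236, Δλ = -165.000° = -2.8798 rad.
cos c = sin φ₁ sin φ₂ + cos φ₁ cos φ₂ cos Δλ = (-0.8660)(-0.5000) + (0.5000)(0.8660)(-0.9659) = 0.01475,
so c = arccos(0.01475) = 1.55604 rad.
Distance = R·c = 6378.14 × 1.5560 ≈ 9925 km.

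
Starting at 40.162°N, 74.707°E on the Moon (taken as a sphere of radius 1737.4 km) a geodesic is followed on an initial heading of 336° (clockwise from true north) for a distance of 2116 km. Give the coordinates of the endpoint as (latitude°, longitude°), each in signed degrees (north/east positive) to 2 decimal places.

61.41°, -52.40°

Angular distance δ = d/R = 2116/1737.4 = 1.21791 rad; initial bearing θ = 5.8643 rad.
sin φ₂ = sin φ₁ cos δ + cos φ₁ sin δ cos θ = (0.6450)(0.3456) + (0.7642)(0.9384)(0.9135) = 0.8780, so φ₂ = 61.41°.
Δλ = atan2(sin θ sin δ cos φ₁, cos δ − sin φ₁ sin φ₂) = atan2(-0.2917, -0.2207) = -127.110°.
λ₂ = 74.707° − 127.110° = -52.40°.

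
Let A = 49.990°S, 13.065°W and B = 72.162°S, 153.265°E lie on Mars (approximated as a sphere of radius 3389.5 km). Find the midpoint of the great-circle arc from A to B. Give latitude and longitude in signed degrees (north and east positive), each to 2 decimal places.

Central angle δ = 1.0030 rad. Interpolating on the sphere with fraction f = 0.5:
P = [sin((1−f)δ)·A + sin(fδ)·B] / sin δ = 0.5702·A + 0.5702·B in Cartesian coordinates,
giving P = (0.2011, -0.0043, -0.9796), i.e. latitude -78.40°, longitude -1.22°.

-78.40°, -1.22°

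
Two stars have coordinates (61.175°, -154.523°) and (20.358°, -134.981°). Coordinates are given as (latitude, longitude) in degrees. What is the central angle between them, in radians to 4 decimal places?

Let φ₁ = 1.0677 rad, φ₂ = 0.3553 rad, and Δλ = 0.3411 rad.
Haversine: a = sin²(Δφ/2) + cos φ₁ cos φ₂ sin²(Δλ/2) = 0.1216 + (0.4821)(0.9375)(0.0288) = 0.13462.
Central angle c = 2·arcsin(√a) = 0.75136 rad.
So the angular separation is 0.7514 rad.

0.7514 rad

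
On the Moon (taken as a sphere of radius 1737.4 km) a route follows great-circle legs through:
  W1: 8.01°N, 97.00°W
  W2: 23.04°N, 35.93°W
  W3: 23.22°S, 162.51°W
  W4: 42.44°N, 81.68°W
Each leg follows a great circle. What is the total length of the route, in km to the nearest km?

8811 km

Leg W1→W2: central angle 1.0526 rad, distance 1828.7 km.
Leg W2→W3: central angle 2.2893 rad, distance 3977.5 km.
Leg W3→W4: central angle 1.7294 rad, distance 3004.7 km.
Total: 1828.7 + 3977.5 + 3004.7 ≈ 8811 km.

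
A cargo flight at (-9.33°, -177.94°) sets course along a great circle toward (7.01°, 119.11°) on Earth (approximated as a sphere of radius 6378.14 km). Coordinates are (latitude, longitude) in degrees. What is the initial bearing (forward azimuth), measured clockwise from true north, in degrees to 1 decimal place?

With φ₁ = -0.1628, φ₂ = 0.1223, Δλ = -1.0987 rad, the forward-azimuth formula gives
θ = atan2( sin Δλ cos φ₂ , cos φ₁ sin φ₂ − sin φ₁ cos φ₂ cos Δλ ) = atan2(-0.8840, 0.1936) = -77.65°.
Adding 360° brings this into [0°, 360°): 282.4°.

282.4°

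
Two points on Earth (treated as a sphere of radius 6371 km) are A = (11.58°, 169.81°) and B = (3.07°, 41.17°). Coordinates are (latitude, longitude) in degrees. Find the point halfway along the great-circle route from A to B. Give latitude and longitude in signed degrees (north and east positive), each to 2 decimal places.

16.52°, 104.35°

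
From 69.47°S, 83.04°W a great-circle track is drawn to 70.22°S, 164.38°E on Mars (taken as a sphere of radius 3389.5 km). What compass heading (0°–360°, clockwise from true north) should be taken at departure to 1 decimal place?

214.7°

Δλ = -112.580° = -1.9649 rad.
y = sin Δλ · cos φ₂ = (-0.9233)(0.3384) = -0.3125
x = cos φ₁ sin φ₂ − sin φ₁ cos φ₂ cos Δλ = (0.3507)(-0.9410) − (-0.9365)(0.3384)(-0.3840) = -0.4517
θ = atan2(y, x) = -145.33°; adding 360° gives 214.7°.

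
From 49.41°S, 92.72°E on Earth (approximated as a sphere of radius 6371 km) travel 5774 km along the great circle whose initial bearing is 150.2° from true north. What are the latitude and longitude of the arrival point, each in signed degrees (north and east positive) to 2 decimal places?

-65.89°, -160.56°

Angular distance δ = d/R = 5774/6371 = 0.90629 rad; initial bearing θ = 2.6215 rad.
sin φ₂ = sin φ₁ cos δ + cos φ₁ sin δ cos θ = (-0.7594)(0.6167) + (0.6506)(0.7872)(-0.8678) = -0.9128, so φ₂ = -65.89°.
Δλ = atan2(sin θ sin δ cos φ₁, cos δ − sin φ₁ sin φ₂) = atan2(0.2546, -0.0765) = 106.720°.
λ₂ = 92.720° + 106.720° = 199.44° → -160.56° after wrapping to (−180°, 180°].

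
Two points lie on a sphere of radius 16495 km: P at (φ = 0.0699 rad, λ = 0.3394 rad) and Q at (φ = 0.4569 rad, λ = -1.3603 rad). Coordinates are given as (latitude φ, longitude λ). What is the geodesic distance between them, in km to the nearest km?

In radians: φ₁ = 0.0699, φ₂ = 0.4569, Δλ = -97.386° = -1.6997 rad.
Haversine: a = sin²(Δφ/2) + cos φ₁ cos φ₂ sin²(Δλ/2) = 0.0370 + (0.9976)(0.8974)(0.5643) = 0.54213.
Central angle c = 2·arcsin(√a) = 1.65516 rad.
Distance = R·c = 16495 × 1.6552 ≈ 27302 km.

27302 km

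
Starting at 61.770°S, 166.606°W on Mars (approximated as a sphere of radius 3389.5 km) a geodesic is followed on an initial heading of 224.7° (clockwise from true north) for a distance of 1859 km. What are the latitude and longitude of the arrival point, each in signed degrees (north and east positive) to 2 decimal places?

-67.99°, 115.27°

Angular distance δ = d/R = 1859/3389.5 = 0.54846 rad; initial bearing θ = 3.9218 rad.
sin φ₂ = sin φ₁ cos δ + cos φ₁ sin δ cos θ = (-0.8811)(0.8533) + (0.4730)(0.5214)(-0.7108) = -0.9271, so φ₂ = -67.99°.
Δλ = atan2(sin θ sin δ cos φ₁, cos δ − sin φ₁ sin φ₂) = atan2(-0.1735, 0.0365) = -78.124°.
λ₂ = -166.606° − 78.124° = -244.73° → 115.27° after wrapping to (−180°, 180°].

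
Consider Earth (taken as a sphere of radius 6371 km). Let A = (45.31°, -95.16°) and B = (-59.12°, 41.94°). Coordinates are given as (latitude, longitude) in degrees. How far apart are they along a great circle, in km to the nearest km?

16790 km

Let φ₁ = 0.7908 rad, φ₂ = -1.0318 rad, and Δλ = 2.3928 rad.
cos c = sin φ₁ sin φ₂ + cos φ₁ cos φ₂ cos Δλ = (0.7109)(-0.8582) + (0.7033)(0.5132)(-0.7325) = -0.87455,
so c = arccos(-0.87455) = 2.63531 rad.
Distance = R·c = 6371 × 2.6353 ≈ 16790 km.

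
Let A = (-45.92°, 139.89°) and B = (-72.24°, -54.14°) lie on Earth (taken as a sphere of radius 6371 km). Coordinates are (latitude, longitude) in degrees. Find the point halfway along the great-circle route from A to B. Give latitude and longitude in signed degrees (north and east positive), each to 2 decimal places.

-76.32°, 150.37°

The central angle between A and B is δ = 1.0721 rad.
With f = 0.5, the slerp weights are sin((1−f)δ)/sin δ = 0.5816 and sin(fδ)/sin δ = 0.5816.
Weighted sum of the unit vectors: (0.5816)·(-0.5320,0.4482,-0.7184) + (0.5816)·(0.1787,-0.2472,-0.9523) = (-0.2055, 0.1169, -0.9717).
Converting back: φ = atan2(z, √(x²+y²)) = -76.32°, λ = atan2(y, x) = 150.37°.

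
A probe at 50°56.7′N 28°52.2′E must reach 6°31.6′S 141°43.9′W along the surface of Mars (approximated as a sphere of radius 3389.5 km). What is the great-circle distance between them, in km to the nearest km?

In radians: φ₁ = 0.8892, φ₂ = -0.1139, Δλ = -170.602° = -2.9776 rad.
cos c = sin φ₁ sin φ₂ + cos φ₁ cos φ₂ cos Δλ = (0.7765)(-0.1137) + (0.6301)(0.9935)(-0.9866) = -0.70585,
so c = arccos(-0.70585) = 2.35441 rad.
Distance = R·c = 3389.5 × 2.3544 ≈ 7980 km.

7980 km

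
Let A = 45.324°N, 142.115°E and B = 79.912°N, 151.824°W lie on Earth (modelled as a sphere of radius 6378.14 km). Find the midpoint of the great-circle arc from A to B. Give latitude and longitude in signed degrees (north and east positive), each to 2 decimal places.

65.00°, 153.80°

The central angle between A and B is δ = 0.7226 rad.
With f = 0.5, the slerp weights are sin((1−f)δ)/sin δ = 0.5345 and sin(fδ)/sin δ = 0.5345.
Weighted sum of the unit vectors: (0.5345)·(-0.5549,0.4318,0.7111) + (0.5345)·(-0.1544,-0.0827,0.9845) = (-0.3791, 0.1866, 0.9063).
Converting back: φ = atan2(z, √(x²+y²)) = 65.00°, λ = atan2(y, x) = 153.80°.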